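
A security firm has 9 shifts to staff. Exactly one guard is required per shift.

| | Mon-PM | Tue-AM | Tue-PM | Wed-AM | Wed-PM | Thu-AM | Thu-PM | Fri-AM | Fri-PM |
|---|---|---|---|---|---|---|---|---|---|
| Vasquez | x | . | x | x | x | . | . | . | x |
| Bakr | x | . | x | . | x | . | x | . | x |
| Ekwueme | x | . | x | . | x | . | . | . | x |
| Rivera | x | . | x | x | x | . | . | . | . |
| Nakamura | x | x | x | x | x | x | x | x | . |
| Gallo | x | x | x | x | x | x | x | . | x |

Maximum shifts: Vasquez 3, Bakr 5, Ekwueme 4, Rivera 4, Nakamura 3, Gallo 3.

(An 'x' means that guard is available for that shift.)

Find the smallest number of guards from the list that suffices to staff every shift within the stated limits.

9 slots to fill and no one can take more than 5, so at least ⌈9/5⌉ = 2 guards are needed.
No set of 2 guards can cover every shift (each such set leaves at least one shift with no one available or exceeds a cap).
Vasquez, Bakr, and Nakamura alone can cover everything: Mon-PM→Vasquez, Tue-AM→Nakamura, Tue-PM→Bakr, Wed-AM→Vasquez, Wed-PM→Bakr, Thu-AM→Nakamura, Thu-PM→Bakr, Fri-AM→Nakamura, Fri-PM→Vasquez.

3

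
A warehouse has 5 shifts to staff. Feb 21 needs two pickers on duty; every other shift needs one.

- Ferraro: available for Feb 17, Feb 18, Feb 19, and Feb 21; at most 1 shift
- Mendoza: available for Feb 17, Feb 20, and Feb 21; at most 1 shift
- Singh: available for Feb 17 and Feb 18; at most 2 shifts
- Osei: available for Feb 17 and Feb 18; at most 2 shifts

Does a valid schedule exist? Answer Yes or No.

No

Total capacity is 6 and 6 slots are needed, so capacity alone doesn't rule it out.
Shifts {Feb 19, Feb 21} need 3 worker-slots in total, but the pickers available for any of those shifts (Ferraro and Mendoza) can supply at most 2 among them. So no valid schedule exists.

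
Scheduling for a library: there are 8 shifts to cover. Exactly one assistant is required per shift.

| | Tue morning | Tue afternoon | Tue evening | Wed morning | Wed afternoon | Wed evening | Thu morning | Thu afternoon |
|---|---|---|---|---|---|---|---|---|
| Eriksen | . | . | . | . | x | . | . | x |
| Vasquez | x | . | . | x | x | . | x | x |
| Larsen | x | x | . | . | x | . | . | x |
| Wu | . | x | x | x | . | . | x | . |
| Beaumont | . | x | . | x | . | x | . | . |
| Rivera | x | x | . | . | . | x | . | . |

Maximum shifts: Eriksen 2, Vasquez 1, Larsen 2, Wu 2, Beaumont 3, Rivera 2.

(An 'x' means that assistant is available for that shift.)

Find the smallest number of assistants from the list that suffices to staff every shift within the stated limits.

8 slots to fill and no one can take more than 3, so at least ⌈8/3⌉ = 3 assistants are needed.
Any 3 assistants together have capacity at most 3+2+2 = 7 < 8 slots, so 3 can never suffice.
Eriksen, Vasquez, Wu, and Beaumont alone can cover everything: Tue morning→Vasquez, Tue afternoon→Beaumont, Tue evening→Wu, Wed morning→Beaumont, Wed afternoon→Eriksen, Wed evening→Beaumont, Thu morning→Wu, Thu afternoon→Eriksen.

4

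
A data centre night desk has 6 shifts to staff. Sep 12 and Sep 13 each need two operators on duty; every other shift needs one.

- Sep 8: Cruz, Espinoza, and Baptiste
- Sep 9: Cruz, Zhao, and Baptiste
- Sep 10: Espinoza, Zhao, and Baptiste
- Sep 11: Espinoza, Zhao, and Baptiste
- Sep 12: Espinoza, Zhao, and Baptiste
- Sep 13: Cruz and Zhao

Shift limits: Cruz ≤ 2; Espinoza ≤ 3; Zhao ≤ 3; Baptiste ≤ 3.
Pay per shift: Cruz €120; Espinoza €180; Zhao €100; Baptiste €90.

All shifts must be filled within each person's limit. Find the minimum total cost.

Sep 13 can only be covered by Cruz and Zhao, so that assignment is forced.
Picking the cheapest available operator for each shift independently would cost €770, but that ignores the shift limits.
An optimal schedule: Sep 8→Baptiste, Sep 9→Cruz, Sep 10→Baptiste, Sep 11→Zhao, Sep 12→Baptiste+Zhao, Sep 13→Zhao+Cruz.
Total: 90 + 120 + 90 + 100 + 90 + 100 + 100 + 120 = €810.

€810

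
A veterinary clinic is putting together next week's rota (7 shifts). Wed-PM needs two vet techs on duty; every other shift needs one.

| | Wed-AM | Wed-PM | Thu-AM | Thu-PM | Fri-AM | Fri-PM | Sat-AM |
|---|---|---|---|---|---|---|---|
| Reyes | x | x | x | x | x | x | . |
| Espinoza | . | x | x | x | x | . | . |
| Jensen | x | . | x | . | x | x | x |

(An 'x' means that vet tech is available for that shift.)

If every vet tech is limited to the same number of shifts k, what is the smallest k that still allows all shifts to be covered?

3

With 3 vet techs and 8 worker-slots to fill, someone must work at least ⌈8/3⌉ = 3 shifts, so k ≥ 3.
k = 3 works: Wed-AM→Reyes, Wed-PM→Reyes+Espinoza, Thu-AM→Espinoza, Thu-PM→Reyes, Fri-AM→Espinoza, Fri-PM→Jensen, Sat-AM→Jensen.
Loads: Reyes 3, Espinoza 3, Jensen 2 — all ≤ 3.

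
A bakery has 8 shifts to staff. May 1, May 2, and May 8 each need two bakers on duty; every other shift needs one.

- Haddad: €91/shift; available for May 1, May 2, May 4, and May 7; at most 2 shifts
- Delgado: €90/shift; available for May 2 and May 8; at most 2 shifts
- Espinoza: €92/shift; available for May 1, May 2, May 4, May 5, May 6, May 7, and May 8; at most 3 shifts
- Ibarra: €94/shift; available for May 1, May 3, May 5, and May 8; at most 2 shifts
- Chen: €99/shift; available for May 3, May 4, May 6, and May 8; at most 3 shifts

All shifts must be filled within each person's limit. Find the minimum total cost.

€1024

Picking the cheapest available baker for each shift independently would cost €1006, but that ignores the shift limits.
An optimal schedule: May 1→Haddad+Ibarra, May 2→Delgado+Espinoza, May 3→Ibarra, May 4→Chen, May 5→Espinoza, May 6→Espinoza, May 7→Haddad, May 8→Delgado+Chen.
Total: 91 + 94 + 90 + 92 + 94 + 99 + 92 + 92 + 91 + 90 + 99 = €1024.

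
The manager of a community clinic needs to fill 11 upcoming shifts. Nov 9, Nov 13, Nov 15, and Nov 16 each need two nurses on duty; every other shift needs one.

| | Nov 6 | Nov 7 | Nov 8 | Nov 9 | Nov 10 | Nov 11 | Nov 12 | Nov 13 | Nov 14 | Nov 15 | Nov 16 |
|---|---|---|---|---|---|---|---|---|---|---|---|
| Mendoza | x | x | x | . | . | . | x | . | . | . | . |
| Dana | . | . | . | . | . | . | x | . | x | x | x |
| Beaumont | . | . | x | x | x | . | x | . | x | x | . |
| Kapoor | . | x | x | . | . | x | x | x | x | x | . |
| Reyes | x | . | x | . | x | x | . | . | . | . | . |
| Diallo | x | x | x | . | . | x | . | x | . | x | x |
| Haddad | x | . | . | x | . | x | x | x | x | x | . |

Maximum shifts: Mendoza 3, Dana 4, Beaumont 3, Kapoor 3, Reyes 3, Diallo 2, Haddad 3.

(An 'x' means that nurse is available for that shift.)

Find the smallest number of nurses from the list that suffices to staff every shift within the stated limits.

15 slots to fill and no one can take more than 4, so at least ⌈15/4⌉ = 4 nurses are needed.
Any 4 nurses together have capacity at most 4+3+3+3 = 13 < 15 slots, so 4 can never suffice.
Mendoza, Dana, Beaumont, Diallo, and Haddad alone can cover everything: Nov 6→Mendoza, Nov 7→Mendoza, Nov 8→Mendoza, Nov 9→Beaumont+Haddad, Nov 10→Beaumont, Nov 11→Haddad, Nov 12→Dana, Nov 13→Diallo+Haddad, Nov 14→Dana, Nov 15→Dana+Beaumont, Nov 16→Dana+Diallo.

5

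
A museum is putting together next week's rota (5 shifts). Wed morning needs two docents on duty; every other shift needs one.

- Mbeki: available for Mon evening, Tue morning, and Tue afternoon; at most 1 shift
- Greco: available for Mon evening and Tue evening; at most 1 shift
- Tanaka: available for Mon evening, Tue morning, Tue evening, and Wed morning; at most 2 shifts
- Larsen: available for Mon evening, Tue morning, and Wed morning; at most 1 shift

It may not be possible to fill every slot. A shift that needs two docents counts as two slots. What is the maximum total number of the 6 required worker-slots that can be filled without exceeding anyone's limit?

Total capacity across all docents is 1+1+2+1 = 5, and 6 slots are needed, so at most 5 can be filled.
An assignment achieving 5: Tue morning→Tanaka, Tue afternoon→Mbeki, Tue evening→Greco, Wed morning→Tanaka+Larsen.
Loads: Mbeki 1/1, Greco 1/1, Tanaka 2/2, Larsen 1/1.

5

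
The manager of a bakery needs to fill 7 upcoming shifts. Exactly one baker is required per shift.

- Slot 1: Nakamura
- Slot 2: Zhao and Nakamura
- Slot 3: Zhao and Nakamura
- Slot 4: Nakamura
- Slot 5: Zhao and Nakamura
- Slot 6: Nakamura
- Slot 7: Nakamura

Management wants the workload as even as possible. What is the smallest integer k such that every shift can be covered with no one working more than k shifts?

4

With 2 bakers and 7 worker-slots to fill, someone must work at least ⌈7/2⌉ = 4 shifts, so k ≥ 4.
k = 4 works: Slot 1→Nakamura, Slot 2→Zhao, Slot 3→Zhao, Slot 4→Nakamura, Slot 5→Zhao, Slot 6→Nakamura, Slot 7→Nakamura.
Loads: Zhao 3, Nakamura 4 — all ≤ 4.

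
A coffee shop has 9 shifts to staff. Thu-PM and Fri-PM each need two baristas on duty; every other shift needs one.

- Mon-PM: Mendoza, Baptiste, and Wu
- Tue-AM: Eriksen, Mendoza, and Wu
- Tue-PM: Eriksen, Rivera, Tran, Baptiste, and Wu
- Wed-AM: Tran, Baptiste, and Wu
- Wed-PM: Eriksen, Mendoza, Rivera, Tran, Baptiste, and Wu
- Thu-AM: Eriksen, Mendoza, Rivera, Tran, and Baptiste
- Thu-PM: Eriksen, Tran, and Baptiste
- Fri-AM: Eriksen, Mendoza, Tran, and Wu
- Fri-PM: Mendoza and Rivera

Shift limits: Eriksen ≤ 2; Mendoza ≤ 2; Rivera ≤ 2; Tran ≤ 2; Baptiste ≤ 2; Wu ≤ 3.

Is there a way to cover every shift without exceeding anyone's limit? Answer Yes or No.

Fri-PM can only be covered by Mendoza and Rivera, so that assignment is forced.
One valid schedule: Mon-PM→Mendoza, Tue-AM→Eriksen, Tue-PM→Rivera, Wed-AM→Tran, Wed-PM→Baptiste, Thu-AM→Baptiste, Thu-PM→Eriksen+Tran, Fri-AM→Wu, Fri-PM→Mendoza+Rivera.
Loads: Eriksen 2/2, Mendoza 2/2, Rivera 2/2, Tran 2/2, Baptiste 2/2, Wu 1/3 — all within limits.

Yes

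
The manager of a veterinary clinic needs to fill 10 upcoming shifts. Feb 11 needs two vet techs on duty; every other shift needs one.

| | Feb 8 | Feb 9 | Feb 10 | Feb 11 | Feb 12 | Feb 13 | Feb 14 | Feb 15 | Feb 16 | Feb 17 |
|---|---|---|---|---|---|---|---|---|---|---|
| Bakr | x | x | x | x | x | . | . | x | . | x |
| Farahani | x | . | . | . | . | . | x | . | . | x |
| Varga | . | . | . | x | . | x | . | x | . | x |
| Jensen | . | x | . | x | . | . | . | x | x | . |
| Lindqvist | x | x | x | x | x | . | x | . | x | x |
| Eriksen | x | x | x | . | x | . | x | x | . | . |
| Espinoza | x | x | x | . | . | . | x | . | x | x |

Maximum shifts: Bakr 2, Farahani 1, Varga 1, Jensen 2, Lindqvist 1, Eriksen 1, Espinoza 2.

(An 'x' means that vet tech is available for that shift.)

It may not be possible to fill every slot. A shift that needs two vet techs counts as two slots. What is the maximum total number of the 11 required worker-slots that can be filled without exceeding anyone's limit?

10

Total capacity across all vet techs is 2+1+1+2+1+1+2 = 10, and 11 slots are needed, so at most 10 can be filled.
An assignment achieving 10: Feb 8→Espinoza, Feb 9→Espinoza, Feb 10→Bakr, Feb 11→Jensen+Lindqvist, Feb 12→Bakr, Feb 13→Varga, Feb 14→Farahani, Feb 15→Eriksen, Feb 16→Jensen.
Loads: Bakr 2/2, Farahani 1/1, Varga 1/1, Jensen 2/2, Lindqvist 1/1, Eriksen 1/1, Espinoza 2/2.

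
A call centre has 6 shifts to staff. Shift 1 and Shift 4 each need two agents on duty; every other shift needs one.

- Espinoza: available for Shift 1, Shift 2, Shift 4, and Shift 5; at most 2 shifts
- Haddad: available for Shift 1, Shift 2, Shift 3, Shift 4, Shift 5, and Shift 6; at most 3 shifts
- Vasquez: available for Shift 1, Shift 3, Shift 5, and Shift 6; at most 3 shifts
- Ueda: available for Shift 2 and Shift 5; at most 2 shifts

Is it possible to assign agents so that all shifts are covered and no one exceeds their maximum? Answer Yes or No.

Yes

Shift 4 can only be covered by Espinoza and Haddad, so that assignment is forced.
One valid schedule: Shift 1→Espinoza+Vasquez, Shift 2→Ueda, Shift 3→Haddad, Shift 4→Espinoza+Haddad, Shift 5→Vasquez, Shift 6→Haddad.
Loads: Espinoza 2/2, Haddad 3/3, Vasquez 2/3, Ueda 1/2 — all within limits.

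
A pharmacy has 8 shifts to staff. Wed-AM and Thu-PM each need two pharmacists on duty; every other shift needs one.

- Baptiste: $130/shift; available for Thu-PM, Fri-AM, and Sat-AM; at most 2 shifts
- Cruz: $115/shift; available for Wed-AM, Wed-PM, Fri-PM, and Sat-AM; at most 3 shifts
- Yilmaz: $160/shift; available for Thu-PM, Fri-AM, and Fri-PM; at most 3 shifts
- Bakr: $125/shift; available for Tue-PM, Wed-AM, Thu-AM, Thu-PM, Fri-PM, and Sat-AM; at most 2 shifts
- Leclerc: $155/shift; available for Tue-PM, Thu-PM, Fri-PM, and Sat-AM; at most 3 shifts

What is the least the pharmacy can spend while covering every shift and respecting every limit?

Wed-AM can only be covered by Cruz and Bakr, so that assignment is forced.
Wed-PM can only be covered by Cruz, so that assignment is forced.
Thu-AM can only be covered by Bakr, so that assignment is forced.
Picking the cheapest available pharmacist for each shift independently would cost $1220, but that ignores the shift limits.
An optimal schedule: Tue-PM→Leclerc, Wed-AM→Cruz+Bakr, Wed-PM→Cruz, Thu-AM→Bakr, Thu-PM→Baptiste+Leclerc, Fri-AM→Baptiste, Fri-PM→Cruz, Sat-AM→Leclerc.
Total: 155 + 115 + 125 + 115 + 125 + 130 + 155 + 130 + 115 + 155 = $1320.

$1320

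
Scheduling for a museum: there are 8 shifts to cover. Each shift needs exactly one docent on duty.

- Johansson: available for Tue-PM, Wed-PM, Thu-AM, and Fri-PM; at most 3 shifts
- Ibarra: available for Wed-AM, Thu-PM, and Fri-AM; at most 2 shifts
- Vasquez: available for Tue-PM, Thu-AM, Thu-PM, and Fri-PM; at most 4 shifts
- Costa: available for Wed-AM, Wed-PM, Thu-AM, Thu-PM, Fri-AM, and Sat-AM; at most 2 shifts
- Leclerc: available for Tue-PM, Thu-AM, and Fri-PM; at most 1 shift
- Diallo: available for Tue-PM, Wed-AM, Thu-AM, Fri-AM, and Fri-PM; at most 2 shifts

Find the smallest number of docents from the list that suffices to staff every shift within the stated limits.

3

8 slots to fill and no one can take more than 4, so at least ⌈8/4⌉ = 2 docents are needed.
Any 2 docents together have capacity at most 4+3 = 7 < 8 slots, so 2 can never suffice.
Ibarra, Vasquez, and Costa alone can cover everything: Tue-PM→Vasquez, Wed-AM→Ibarra, Wed-PM→Costa, Thu-AM→Vasquez, Thu-PM→Vasquez, Fri-AM→Ibarra, Fri-PM→Vasquez, Sat-AM→Costa.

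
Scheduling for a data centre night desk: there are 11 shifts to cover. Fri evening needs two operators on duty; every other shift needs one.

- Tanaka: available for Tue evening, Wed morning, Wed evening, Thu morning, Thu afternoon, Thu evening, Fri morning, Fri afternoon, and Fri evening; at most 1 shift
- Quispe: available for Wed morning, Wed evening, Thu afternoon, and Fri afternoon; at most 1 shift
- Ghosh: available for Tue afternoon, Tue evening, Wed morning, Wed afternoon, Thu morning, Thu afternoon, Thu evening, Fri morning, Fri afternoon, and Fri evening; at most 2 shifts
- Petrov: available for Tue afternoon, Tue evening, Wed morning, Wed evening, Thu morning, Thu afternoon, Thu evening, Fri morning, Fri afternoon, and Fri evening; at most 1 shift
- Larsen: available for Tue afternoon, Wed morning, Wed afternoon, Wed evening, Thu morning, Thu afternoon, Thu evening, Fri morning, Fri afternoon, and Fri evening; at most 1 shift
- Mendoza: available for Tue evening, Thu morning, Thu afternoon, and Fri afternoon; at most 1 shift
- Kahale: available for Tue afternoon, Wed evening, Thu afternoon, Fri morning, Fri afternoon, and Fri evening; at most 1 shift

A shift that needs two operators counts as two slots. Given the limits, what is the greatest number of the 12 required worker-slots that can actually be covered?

Total capacity across all operators is 1+1+2+1+1+1+1 = 8, and 12 slots are needed, so at most 8 can be filled.
An assignment achieving 8: Tue afternoon→Ghosh, Tue evening→Tanaka, Wed morning→Quispe, Wed afternoon→Ghosh, Wed evening→Larsen, Thu morning→Mendoza, Thu evening→Petrov, Fri morning→Kahale.
Loads: Tanaka 1/1, Quispe 1/1, Ghosh 2/2, Petrov 1/1, Larsen 1/1, Mendoza 1/1, Kahale 1/1.

8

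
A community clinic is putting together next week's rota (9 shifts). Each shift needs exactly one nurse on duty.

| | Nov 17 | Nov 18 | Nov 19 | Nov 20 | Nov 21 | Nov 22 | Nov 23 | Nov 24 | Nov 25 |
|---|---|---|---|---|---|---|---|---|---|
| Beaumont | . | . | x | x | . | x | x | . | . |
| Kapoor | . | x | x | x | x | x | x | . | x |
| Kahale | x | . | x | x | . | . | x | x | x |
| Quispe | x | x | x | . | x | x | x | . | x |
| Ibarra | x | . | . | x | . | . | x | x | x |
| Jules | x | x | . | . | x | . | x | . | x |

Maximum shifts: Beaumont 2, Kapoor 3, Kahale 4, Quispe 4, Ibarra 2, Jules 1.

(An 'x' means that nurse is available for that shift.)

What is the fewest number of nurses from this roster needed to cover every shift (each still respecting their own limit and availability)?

9 slots to fill and no one can take more than 4, so at least ⌈9/4⌉ = 3 nurses are needed.
Beaumont, Kapoor, and Kahale alone can cover everything: Nov 17→Kahale, Nov 18→Kapoor, Nov 19→Beaumont, Nov 20→Kahale, Nov 21→Kapoor, Nov 22→Beaumont, Nov 23→Kahale, Nov 24→Kahale, Nov 25→Kapoor.

3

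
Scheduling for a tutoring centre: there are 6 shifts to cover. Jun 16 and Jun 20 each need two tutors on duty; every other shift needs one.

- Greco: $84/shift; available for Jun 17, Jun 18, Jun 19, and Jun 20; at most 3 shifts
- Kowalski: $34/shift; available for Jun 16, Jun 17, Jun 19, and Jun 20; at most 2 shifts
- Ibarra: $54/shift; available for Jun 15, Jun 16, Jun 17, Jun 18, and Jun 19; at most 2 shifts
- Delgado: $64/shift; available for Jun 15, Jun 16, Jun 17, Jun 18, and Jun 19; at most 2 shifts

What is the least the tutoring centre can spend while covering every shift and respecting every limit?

Jun 20 can only be covered by Greco and Kowalski, so that assignment is forced.
Picking the cheapest available tutor for each shift independently would cost $382, but that ignores the shift limits.
An optimal schedule: Jun 15→Ibarra, Jun 16→Kowalski+Ibarra, Jun 17→Delgado, Jun 18→Delgado, Jun 19→Greco, Jun 20→Kowalski+Greco.
Total: 54 + 34 + 54 + 64 + 64 + 84 + 34 + 84 = $472.

$472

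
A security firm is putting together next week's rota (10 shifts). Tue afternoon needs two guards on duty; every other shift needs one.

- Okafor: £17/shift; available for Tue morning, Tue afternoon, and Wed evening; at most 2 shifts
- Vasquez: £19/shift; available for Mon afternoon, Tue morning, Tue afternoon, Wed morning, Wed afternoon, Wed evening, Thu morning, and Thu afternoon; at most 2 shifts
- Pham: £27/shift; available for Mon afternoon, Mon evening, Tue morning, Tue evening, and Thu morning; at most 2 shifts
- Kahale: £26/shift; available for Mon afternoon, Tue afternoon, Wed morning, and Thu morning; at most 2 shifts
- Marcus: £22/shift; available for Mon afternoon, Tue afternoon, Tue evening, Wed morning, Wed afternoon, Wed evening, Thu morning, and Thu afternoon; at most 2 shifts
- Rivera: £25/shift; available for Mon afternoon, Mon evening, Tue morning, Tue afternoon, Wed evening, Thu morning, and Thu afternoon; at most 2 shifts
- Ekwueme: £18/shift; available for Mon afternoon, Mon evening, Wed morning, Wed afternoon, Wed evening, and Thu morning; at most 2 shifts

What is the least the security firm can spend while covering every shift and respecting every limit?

£228

Picking the cheapest available guard for each shift independently would cost £201, but that ignores the shift limits.
An optimal schedule: Mon afternoon→Marcus, Mon evening→Ekwueme, Tue morning→Okafor, Tue afternoon→Rivera+Kahale, Tue evening→Marcus, Wed morning→Vasquez, Wed afternoon→Ekwueme, Wed evening→Okafor, Thu morning→Rivera, Thu afternoon→Vasquez.
Total: 22 + 18 + 17 + 25 + 26 + 22 + 19 + 18 + 17 + 25 + 19 = £228.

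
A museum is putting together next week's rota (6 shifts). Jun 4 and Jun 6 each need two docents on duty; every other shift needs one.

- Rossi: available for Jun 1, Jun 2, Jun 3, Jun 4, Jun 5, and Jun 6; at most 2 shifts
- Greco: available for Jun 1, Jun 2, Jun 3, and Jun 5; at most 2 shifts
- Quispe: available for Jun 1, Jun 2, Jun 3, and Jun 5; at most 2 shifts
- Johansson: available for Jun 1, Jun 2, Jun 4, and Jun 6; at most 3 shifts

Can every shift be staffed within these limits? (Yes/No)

Yes

Jun 4 can only be covered by Rossi and Johansson, so that assignment is forced.
Jun 6 can only be covered by Rossi and Johansson, so that assignment is forced.
One valid schedule: Jun 1→Quispe, Jun 2→Quispe, Jun 3→Greco, Jun 4→Rossi+Johansson, Jun 5→Greco, Jun 6→Rossi+Johansson.
Loads: Rossi 2/2, Greco 2/2, Quispe 2/2, Johansson 2/3 — all within limits.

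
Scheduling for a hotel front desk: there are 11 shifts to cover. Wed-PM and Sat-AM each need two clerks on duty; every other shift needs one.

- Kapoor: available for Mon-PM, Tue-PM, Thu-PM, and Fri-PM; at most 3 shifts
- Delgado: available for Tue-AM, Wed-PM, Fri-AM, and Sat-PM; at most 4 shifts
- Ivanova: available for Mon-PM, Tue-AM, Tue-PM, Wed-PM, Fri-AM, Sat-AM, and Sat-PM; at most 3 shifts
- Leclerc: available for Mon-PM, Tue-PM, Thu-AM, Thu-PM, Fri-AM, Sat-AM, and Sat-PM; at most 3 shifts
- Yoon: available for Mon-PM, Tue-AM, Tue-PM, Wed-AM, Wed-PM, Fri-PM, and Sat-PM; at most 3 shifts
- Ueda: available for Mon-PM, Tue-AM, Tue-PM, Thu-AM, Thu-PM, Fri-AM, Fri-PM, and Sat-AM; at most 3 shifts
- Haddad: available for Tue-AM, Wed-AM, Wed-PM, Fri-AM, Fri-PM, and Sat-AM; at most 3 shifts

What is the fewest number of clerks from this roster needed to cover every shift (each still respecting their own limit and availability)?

13 slots to fill and no one can take more than 4, so at least ⌈13/4⌉ = 4 clerks are needed.
Kapoor, Delgado, Leclerc, and Haddad alone can cover everything: Mon-PM→Kapoor, Tue-AM→Delgado, Tue-PM→Kapoor, Wed-AM→Haddad, Wed-PM→Delgado+Haddad, Thu-AM→Leclerc, Thu-PM→Leclerc, Fri-AM→Delgado, Fri-PM→Kapoor, Sat-AM→Leclerc+Haddad, Sat-PM→Delgado.

4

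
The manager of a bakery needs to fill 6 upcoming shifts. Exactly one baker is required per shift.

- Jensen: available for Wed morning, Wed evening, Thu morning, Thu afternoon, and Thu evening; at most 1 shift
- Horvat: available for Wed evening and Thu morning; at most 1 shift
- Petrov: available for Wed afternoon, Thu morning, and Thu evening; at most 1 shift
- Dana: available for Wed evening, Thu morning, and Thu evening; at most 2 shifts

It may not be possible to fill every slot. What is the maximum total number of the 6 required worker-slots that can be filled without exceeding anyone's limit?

5

Total capacity across all bakers is 1+1+1+2 = 5, and 6 slots are needed, so at most 5 can be filled.
An assignment achieving 5: Wed morning→Jensen, Wed afternoon→Petrov, Wed evening→Horvat, Thu morning→Dana, Thu evening→Dana.
Loads: Jensen 1/1, Horvat 1/1, Petrov 1/1, Dana 2/2.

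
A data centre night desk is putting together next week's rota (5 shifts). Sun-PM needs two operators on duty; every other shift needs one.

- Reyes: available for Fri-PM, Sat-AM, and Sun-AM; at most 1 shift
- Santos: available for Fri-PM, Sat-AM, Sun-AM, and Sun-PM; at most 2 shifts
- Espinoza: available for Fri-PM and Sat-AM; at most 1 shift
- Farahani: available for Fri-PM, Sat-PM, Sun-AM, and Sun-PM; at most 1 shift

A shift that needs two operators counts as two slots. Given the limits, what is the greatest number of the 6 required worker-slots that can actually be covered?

5

Total capacity across all operators is 1+2+1+1 = 5, and 6 slots are needed, so at most 5 can be filled.
An assignment achieving 5: Fri-PM→Espinoza, Sat-AM→Reyes, Sat-PM→Farahani, Sun-AM→Santos, Sun-PM→Santos.
Loads: Reyes 1/1, Santos 2/2, Espinoza 1/1, Farahani 1/1.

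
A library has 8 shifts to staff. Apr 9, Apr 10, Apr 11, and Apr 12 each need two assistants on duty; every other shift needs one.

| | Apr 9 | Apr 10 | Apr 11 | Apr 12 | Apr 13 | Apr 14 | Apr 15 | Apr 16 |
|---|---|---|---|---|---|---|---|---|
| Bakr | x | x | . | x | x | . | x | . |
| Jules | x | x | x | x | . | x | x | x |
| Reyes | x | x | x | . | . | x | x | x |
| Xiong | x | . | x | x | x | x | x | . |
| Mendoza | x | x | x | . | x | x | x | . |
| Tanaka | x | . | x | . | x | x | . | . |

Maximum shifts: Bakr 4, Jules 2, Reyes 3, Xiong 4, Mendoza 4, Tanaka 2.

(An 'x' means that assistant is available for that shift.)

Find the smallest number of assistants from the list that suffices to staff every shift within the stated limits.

12 slots to fill and no one can take more than 4, so at least ⌈12/4⌉ = 3 assistants are needed.
No set of 3 assistants can cover every shift (each such set leaves at least one shift with no one available or exceeds a cap).
Bakr, Jules, Reyes, and Xiong alone can cover everything: Apr 9→Reyes+Xiong, Apr 10→Bakr+Jules, Apr 11→Reyes+Xiong, Apr 12→Bakr+Xiong, Apr 13→Bakr, Apr 14→Reyes, Apr 15→Bakr, Apr 16→Jules.

4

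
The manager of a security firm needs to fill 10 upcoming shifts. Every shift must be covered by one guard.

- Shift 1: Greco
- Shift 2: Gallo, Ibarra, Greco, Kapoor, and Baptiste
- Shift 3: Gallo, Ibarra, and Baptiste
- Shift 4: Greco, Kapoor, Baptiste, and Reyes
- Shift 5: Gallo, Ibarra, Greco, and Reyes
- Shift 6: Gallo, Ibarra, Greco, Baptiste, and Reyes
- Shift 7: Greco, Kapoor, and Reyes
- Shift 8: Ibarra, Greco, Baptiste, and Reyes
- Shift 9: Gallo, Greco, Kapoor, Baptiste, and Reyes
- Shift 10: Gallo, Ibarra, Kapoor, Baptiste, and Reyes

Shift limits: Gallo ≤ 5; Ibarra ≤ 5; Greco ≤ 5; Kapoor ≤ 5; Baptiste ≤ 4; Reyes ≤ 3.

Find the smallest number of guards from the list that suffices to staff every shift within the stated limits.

2

10 slots to fill and no one can take more than 5, so at least ⌈10/5⌉ = 2 guards are needed.
Gallo and Greco alone can cover everything: Shift 1→Greco, Shift 2→Gallo, Shift 3→Gallo, Shift 4→Greco, Shift 5→Gallo, Shift 6→Gallo, Shift 7→Greco, Shift 8→Greco, Shift 9→Greco, Shift 10→Gallo.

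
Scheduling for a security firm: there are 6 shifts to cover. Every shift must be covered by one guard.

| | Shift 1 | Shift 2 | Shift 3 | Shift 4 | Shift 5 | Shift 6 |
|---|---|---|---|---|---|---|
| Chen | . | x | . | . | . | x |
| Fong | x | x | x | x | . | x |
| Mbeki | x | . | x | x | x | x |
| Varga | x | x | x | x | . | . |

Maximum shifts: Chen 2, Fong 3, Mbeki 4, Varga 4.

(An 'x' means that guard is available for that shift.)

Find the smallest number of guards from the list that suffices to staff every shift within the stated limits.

6 slots to fill and no one can take more than 4, so at least ⌈6/4⌉ = 2 guards are needed.
Chen and Mbeki alone can cover everything: Shift 1→Mbeki, Shift 2→Chen, Shift 3→Mbeki, Shift 4→Mbeki, Shift 5→Mbeki, Shift 6→Chen.

2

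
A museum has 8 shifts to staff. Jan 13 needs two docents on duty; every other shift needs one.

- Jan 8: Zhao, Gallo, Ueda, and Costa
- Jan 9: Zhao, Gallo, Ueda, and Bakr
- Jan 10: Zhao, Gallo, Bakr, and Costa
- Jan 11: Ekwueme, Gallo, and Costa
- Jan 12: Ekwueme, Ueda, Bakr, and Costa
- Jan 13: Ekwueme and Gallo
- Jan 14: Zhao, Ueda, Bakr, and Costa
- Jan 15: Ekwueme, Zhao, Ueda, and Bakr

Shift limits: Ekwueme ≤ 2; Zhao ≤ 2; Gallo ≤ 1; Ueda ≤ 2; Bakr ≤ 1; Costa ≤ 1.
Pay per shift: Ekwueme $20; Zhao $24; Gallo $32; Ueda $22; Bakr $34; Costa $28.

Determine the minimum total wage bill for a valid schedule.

$226

Jan 13 can only be covered by Ekwueme and Gallo, so that assignment is forced.
Picking the cheapest available docent for each shift independently would cost $202, but that ignores the shift limits.
An optimal schedule: Jan 8→Zhao, Jan 9→Zhao, Jan 10→Bakr, Jan 11→Ekwueme, Jan 12→Ueda, Jan 13→Ekwueme+Gallo, Jan 14→Costa, Jan 15→Ueda.
Total: 24 + 24 + 34 + 20 + 22 + 20 + 32 + 28 + 22 = $226.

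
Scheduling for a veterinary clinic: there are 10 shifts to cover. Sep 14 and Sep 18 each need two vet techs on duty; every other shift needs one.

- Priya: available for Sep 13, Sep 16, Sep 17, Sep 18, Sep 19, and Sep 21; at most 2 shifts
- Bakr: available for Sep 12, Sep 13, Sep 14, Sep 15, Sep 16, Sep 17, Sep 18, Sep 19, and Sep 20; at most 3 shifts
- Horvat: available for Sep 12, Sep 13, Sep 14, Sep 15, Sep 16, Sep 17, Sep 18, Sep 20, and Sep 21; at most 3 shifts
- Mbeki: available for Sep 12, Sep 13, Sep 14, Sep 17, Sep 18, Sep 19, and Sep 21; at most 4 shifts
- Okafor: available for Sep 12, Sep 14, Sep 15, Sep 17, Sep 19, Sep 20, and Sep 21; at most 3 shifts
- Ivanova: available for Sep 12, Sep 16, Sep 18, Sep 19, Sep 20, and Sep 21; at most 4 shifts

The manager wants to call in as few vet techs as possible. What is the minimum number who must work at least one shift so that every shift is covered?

12 slots to fill and no one can take more than 4, so at least ⌈12/4⌉ = 3 vet techs are needed.
Any 3 vet techs together have capacity at most 4+4+3 = 11 < 12 slots, so 3 can never suffice.
Priya, Bakr, Horvat, and Mbeki alone can cover everything: Sep 12→Bakr, Sep 13→Mbeki, Sep 14→Horvat+Mbeki, Sep 15→Bakr, Sep 16→Priya, Sep 17→Mbeki, Sep 18→Horvat+Mbeki, Sep 19→Priya, Sep 20→Bakr, Sep 21→Horvat.

4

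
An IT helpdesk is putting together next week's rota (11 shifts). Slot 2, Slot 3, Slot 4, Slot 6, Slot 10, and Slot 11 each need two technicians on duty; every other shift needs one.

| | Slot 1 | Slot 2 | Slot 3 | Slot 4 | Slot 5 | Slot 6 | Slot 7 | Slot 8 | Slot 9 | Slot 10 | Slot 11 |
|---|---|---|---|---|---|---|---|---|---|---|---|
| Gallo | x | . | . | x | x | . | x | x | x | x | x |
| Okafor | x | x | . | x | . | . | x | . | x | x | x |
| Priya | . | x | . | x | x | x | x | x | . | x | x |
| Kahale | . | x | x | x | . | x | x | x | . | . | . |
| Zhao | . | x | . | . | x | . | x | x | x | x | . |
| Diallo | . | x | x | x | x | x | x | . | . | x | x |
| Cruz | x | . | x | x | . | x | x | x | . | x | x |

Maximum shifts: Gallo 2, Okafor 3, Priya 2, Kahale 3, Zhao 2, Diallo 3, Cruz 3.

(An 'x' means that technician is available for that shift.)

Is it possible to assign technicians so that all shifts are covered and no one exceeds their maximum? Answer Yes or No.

Yes

One valid schedule: Slot 1→Gallo, Slot 2→Okafor+Kahale, Slot 3→Kahale+Diallo, Slot 4→Diallo+Cruz, Slot 5→Priya, Slot 6→Kahale+Diallo, Slot 7→Okafor, Slot 8→Priya, Slot 9→Gallo, Slot 10→Zhao+Cruz, Slot 11→Okafor+Cruz.
Loads: Gallo 2/2, Okafor 3/3, Priya 2/2, Kahale 3/3, Zhao 1/2, Diallo 3/3, Cruz 3/3 — all within limits.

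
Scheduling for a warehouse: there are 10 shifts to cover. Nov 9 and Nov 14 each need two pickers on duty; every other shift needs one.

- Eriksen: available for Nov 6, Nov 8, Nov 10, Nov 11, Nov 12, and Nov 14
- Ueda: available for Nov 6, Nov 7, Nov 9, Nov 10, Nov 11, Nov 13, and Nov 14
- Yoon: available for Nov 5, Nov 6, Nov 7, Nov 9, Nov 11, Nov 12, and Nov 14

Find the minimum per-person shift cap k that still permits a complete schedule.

4

With 3 pickers and 12 worker-slots to fill, someone must work at least ⌈12/3⌉ = 4 shifts, so k ≥ 4.
k = 4 works: Nov 5→Yoon, Nov 6→Eriksen, Nov 7→Ueda, Nov 8→Eriksen, Nov 9→Ueda+Yoon, Nov 10→Eriksen, Nov 11→Yoon, Nov 12→Eriksen, Nov 13→Ueda, Nov 14→Ueda+Yoon.
Loads: Eriksen 4, Ueda 4, Yoon 4 — all ≤ 4.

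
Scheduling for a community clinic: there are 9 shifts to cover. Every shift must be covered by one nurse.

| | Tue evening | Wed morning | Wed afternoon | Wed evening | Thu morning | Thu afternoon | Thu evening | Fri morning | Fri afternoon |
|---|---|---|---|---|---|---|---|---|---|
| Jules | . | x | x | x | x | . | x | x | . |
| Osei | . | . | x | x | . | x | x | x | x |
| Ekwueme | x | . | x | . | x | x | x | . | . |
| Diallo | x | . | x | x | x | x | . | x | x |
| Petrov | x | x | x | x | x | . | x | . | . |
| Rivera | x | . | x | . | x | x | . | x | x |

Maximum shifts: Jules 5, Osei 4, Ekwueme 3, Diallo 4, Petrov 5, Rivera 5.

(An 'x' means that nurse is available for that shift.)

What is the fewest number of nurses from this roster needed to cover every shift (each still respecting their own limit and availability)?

9 slots to fill and no one can take more than 5, so at least ⌈9/5⌉ = 2 nurses are needed.
Jules and Diallo alone can cover everything: Tue evening→Diallo, Wed morning→Jules, Wed afternoon→Jules, Wed evening→Jules, Thu morning→Jules, Thu afternoon→Diallo, Thu evening→Jules, Fri morning→Diallo, Fri afternoon→Diallo.

2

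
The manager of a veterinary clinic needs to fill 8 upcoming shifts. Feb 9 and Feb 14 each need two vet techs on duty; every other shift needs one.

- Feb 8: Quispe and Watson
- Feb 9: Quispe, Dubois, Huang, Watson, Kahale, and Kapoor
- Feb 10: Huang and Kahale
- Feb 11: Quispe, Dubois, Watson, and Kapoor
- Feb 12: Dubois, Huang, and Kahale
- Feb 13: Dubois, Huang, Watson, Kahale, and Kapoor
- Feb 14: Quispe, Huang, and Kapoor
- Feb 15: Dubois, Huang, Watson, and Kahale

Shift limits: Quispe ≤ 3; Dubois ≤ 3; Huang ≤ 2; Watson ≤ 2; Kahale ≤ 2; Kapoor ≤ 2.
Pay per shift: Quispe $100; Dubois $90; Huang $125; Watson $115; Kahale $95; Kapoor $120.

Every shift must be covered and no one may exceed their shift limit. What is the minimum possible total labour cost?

Picking the cheapest available vet tech for each shift independently would cost $960, but that ignores the shift limits.
An optimal schedule: Feb 8→Quispe, Feb 9→Quispe+Watson, Feb 10→Kahale, Feb 11→Dubois, Feb 12→Dubois, Feb 13→Kahale, Feb 14→Quispe+Kapoor, Feb 15→Dubois.
Total: 100 + 100 + 115 + 95 + 90 + 90 + 95 + 100 + 120 + 90 = $995.

$995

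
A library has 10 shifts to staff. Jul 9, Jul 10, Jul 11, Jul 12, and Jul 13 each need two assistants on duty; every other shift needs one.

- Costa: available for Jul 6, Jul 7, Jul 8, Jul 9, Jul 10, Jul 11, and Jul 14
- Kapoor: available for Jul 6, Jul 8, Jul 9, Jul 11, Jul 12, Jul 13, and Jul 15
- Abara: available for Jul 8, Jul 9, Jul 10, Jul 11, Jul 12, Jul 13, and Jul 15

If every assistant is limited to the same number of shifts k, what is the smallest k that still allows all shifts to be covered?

5

With 3 assistants and 15 worker-slots to fill, someone must work at least ⌈15/3⌉ = 5 shifts, so k ≥ 5.
k = 5 works: Jul 6→Costa, Jul 7→Costa, Jul 8→Costa, Jul 9→Kapoor+Abara, Jul 10→Costa+Abara, Jul 11→Kapoor+Abara, Jul 12→Kapoor+Abara, Jul 13→Kapoor+Abara, Jul 14→Costa, Jul 15→Kapoor.
Loads: Costa 5, Kapoor 5, Abara 5 — all ≤ 5.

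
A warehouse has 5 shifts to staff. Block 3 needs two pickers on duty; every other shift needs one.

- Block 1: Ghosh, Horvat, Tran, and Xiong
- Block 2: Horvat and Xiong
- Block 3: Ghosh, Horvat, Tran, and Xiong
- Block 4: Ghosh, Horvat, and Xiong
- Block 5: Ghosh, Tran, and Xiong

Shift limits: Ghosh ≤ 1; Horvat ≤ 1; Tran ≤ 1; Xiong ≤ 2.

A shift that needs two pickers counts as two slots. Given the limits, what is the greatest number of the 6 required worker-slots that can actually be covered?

5

Total capacity across all pickers is 1+1+1+2 = 5, and 6 slots are needed, so at most 5 can be filled.
An assignment achieving 5: Block 1→Xiong, Block 2→Horvat, Block 3→Xiong, Block 4→Ghosh, Block 5→Tran.
Loads: Ghosh 1/1, Horvat 1/1, Tran 1/1, Xiong 2/2.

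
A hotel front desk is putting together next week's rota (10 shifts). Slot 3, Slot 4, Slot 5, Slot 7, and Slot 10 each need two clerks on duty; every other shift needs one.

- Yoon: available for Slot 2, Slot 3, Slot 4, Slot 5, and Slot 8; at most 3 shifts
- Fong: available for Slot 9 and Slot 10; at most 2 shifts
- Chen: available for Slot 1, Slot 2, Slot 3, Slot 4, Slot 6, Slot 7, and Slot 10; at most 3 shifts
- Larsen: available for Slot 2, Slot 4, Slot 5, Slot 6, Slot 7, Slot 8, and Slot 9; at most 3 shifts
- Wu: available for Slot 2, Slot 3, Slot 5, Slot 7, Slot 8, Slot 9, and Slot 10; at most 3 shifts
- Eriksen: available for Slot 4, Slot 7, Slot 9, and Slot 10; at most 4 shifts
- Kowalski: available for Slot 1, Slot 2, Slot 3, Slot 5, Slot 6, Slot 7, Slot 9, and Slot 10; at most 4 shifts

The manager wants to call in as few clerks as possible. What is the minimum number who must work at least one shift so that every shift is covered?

5

15 slots to fill and no one can take more than 4, so at least ⌈15/4⌉ = 4 clerks are needed.
Any 4 clerks together have capacity at most 4+4+3+3 = 14 < 15 slots, so 4 can never suffice.
Yoon, Fong, Chen, Larsen, and Kowalski alone can cover everything: Slot 1→Chen, Slot 2→Kowalski, Slot 3→Yoon+Chen, Slot 4→Yoon+Chen, Slot 5→Larsen+Kowalski, Slot 6→Larsen, Slot 7→Larsen+Kowalski, Slot 8→Yoon, Slot 9→Fong, Slot 10→Fong+Kowalski.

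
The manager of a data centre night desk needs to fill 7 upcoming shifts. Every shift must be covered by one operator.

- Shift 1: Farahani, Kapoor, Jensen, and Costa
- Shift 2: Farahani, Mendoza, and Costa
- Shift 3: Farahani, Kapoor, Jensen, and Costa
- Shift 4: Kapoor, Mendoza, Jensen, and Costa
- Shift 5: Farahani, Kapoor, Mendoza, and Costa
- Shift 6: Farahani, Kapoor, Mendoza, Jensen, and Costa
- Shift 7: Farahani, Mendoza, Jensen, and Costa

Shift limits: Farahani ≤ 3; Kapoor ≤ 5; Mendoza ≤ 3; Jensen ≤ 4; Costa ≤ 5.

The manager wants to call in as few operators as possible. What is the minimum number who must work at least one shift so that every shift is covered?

2

7 slots to fill and no one can take more than 5, so at least ⌈7/5⌉ = 2 operators are needed.
Farahani and Kapoor alone can cover everything: Shift 1→Farahani, Shift 2→Farahani, Shift 3→Kapoor, Shift 4→Kapoor, Shift 5→Kapoor, Shift 6→Kapoor, Shift 7→Farahani.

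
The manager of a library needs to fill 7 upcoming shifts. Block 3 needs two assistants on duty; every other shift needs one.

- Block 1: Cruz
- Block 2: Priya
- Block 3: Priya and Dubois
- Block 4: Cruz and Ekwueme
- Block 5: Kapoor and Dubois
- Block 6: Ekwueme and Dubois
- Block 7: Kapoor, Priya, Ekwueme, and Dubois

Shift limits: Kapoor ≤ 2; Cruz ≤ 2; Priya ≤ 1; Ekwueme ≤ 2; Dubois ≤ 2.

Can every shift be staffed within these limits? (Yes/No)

Total capacity is 9 and 8 slots are needed, so capacity alone doesn't rule it out.
Shifts {Block 2, Block 3} need 3 worker-slots in total, but the assistants available for any of those shifts (Priya and Dubois) can supply at most 2 among them. So no valid schedule exists.

No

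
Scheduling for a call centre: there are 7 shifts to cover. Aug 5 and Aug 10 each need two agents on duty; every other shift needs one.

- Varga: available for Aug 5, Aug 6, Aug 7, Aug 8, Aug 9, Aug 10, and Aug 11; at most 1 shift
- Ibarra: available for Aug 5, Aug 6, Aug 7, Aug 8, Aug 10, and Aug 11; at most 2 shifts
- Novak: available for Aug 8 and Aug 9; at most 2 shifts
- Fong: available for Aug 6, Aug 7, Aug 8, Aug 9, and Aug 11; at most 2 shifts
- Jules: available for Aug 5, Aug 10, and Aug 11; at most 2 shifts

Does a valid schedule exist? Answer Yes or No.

One valid schedule: Aug 5→Varga+Ibarra, Aug 6→Fong, Aug 7→Fong, Aug 8→Novak, Aug 9→Novak, Aug 10→Ibarra+Jules, Aug 11→Jules.
Loads: Varga 1/1, Ibarra 2/2, Novak 2/2, Fong 2/2, Jules 2/2 — all within limits.

Yes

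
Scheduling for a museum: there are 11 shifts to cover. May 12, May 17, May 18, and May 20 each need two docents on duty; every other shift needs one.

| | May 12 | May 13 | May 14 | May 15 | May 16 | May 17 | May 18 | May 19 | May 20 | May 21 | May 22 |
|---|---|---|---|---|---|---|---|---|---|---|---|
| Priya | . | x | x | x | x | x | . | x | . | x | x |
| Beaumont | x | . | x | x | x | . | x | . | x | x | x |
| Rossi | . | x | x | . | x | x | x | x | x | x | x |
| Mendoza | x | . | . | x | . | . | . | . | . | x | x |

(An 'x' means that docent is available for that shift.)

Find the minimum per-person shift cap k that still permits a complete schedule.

4

With 4 docents and 15 worker-slots to fill, someone must work at least ⌈15/4⌉ = 4 shifts, so k ≥ 4.
k = 4 works: May 12→Beaumont+Mendoza, May 13→Priya, May 14→Priya, May 15→Beaumont, May 16→Rossi, May 17→Priya+Rossi, May 18→Beaumont+Rossi, May 19→Priya, May 20→Beaumont+Rossi, May 21→Mendoza, May 22→Mendoza.
Loads: Priya 4, Beaumont 4, Rossi 4, Mendoza 3 — all ≤ 4.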